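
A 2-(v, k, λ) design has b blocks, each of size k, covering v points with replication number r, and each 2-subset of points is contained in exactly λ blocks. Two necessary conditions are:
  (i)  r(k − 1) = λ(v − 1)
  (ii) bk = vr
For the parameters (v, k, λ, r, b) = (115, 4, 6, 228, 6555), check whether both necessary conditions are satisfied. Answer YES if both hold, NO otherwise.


Condition (i): r(k − 1) = 228·3 = 684; λ(v − 1) = 6·114 = 684. Match? YES.
Condition (ii): bk = 6555·4 = 26220; vr = 115·228 = 26220. Match? YES.
Both conditions hold? YES.

YES


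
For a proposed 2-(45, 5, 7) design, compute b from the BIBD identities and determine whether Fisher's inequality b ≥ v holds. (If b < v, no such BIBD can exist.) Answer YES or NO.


r = λ(v − 1)/(k − 1) = 7·44/4 = 77.
b = vr/k = 45·77/5 = 693.
Fisher's inequality: b ≥ v ⇔ 693 ≥ 45? YES.

YES


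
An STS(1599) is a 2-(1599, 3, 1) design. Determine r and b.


An STS(v) is a 2-(v, 3, 1) BIBD: block size k = 3, λ = 1.
Replication: r(k − 1) = λ(v − 1) ⇒ r·2 = 1599 − 1 = 1598 ⇒ r = 799.
Block count: b = v(v − 1)/6 = 1599·1598/6 = 2555202/6 = 425867.
(Check via bk = vr: 425867·3 = 1277601 = 1599·799 = 1277601 ✓.)

r = 799, b = 425867.


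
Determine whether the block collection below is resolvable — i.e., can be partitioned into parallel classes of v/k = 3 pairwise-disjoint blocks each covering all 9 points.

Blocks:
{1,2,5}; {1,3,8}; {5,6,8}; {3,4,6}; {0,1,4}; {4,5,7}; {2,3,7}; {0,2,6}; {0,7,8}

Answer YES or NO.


v = 9, block size k = 3, number of blocks = 9.
For resolvability, blocks must partition into parallel classes of size v/k = 3.
Total blocks must therefore be a multiple of 3: 9 = 3·3 + 0 ⇒ divisible ✓.
Greedy packing gives 3 candidate class(es). Each should be a full parallel class (size 3, covers all 9 points).
  Class 1 (3 blocks): {1,2,5}; {3,4,6}; {0,7,8}. Points covered: [0, 1, 2, 3, 4, 5, 6, 7, 8].
  Class 2 (3 blocks): {1,3,8}; {4,5,7}; {0,2,6}. Points covered: [0, 1, 2, 3, 4, 5, 6, 7, 8].
  Class 3 (3 blocks): {5,6,8}; {0,1,4}; {2,3,7}. Points covered: [0, 1, 2, 3, 4, 5, 6, 7, 8].
All classes full (size 3)? YES. All classes cover every point? YES.
Resolvable? YES.

YES


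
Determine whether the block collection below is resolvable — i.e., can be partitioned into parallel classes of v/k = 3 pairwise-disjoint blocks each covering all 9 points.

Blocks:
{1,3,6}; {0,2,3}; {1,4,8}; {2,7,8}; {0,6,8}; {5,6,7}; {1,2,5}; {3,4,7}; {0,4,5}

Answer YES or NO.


v = 9, block size k = 3, number of blocks = 9.
For resolvability, blocks must partition into parallel classes of size v/k = 3.
Total blocks must therefore be a multiple of 3: 9 = 3·3 + 0 ⇒ divisible ✓.
Greedy packing gives 3 candidate class(es). Each should be a full parallel class (size 3, covers all 9 points).
  Class 1 (3 blocks): {1,3,6}; {2,7,8}; {0,4,5}. Points covered: [0, 1, 2, 3, 4, 5, 6, 7, 8].
  Class 2 (3 blocks): {0,2,3}; {1,4,8}; {5,6,7}. Points covered: [0, 1, 2, 3, 4, 5, 6, 7, 8].
  Class 3 (3 blocks): {0,6,8}; {1,2,5}; {3,4,7}. Points covered: [0, 1, 2, 3, 4, 5, 6, 7, 8].
All classes full (size 3)? YES. All classes cover every point? YES.
Resolvable? YES.

YES


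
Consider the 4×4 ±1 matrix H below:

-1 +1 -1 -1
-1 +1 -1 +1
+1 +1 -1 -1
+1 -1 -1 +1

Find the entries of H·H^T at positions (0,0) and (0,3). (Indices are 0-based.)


Row 0 of H: [-1, 1, -1, -1].
Row 3 of H: [1, -1, -1, 1].
(H·H^T)[0][0] = Σ_j H[0][j]·H[0][j] = (-1)² + (1)² + (-1)² + (-1)² = 1 + 1 + 1 + 1 = 4.
(H·H^T)[0][3] = Σ_j H[0][j]·H[3][j] = (-1)·(1) + (1)·(-1) + (-1)·(-1) + (-1)·(1) = -1 + -1 + 1 + -1 = -2.
Rows 0 and 3 are not orthogonal (dot product = -2 ≠ 0), so H is not a Hadamard matrix.

(0,0) entry = 4; (0,3) entry = -2.


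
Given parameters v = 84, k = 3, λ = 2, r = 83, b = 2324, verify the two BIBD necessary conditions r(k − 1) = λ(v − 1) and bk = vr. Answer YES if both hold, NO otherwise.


Condition (i): r(k − 1) = 83·2 = 166; λ(v − 1) = 2·83 = 166. Match? YES.
Condition (ii): bk = 2324·3 = 6972; vr = 84·83 = 6972. Match? YES.
Both conditions hold? YES.

YES


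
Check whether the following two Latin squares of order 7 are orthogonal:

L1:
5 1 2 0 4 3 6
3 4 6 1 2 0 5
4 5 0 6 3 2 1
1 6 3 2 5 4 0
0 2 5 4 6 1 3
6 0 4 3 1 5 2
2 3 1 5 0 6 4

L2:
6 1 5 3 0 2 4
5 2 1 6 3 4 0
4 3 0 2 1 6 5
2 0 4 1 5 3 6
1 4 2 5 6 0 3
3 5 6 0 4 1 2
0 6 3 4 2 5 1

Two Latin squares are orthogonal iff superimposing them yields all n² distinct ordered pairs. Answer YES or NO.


Form the n² = 49 superimposed pairs (L1[i][j], L2[i][j]), row by row (rows and columns indexed from 0):
row 0: (5,6) (1,1) (2,5) (0,3) (4,0) (3,2) (6,4)
row 1: (3,5) (4,2) (6,1) (1,6) (2,3) (0,4) (5,0)
row 2: (4,4) (5,3) (0,0) (6,2) (3,1) (2,6) (1,5)
row 3: (1,2) (6,0) (3,4) (2,1) (5,5) (4,3) (0,6)
row 4: (0,1) (2,4) (5,2) (4,5) (6,6) (1,0) (3,3)
row 5: (6,3) (0,5) (4,6) (3,0) (1,4) (5,1) (2,2)
row 6: (2,0) (3,6) (1,3) (5,4) (0,2) (6,5) (4,1)
Orthogonality requires all 49 pairs distinct.
Check by first coordinate: for each symbol s of L1, list the L2 entries in the n cells where L1 = s; they must all differ.
  L1 = 0: L2 entries (in reading order) 3, 4, 0, 6, 1, 5, 2 — all 7 distinct ✓
  L1 = 1: L2 entries (in reading order) 1, 6, 5, 2, 0, 4, 3 — all 7 distinct ✓
  L1 = 2: L2 entries (in reading order) 5, 3, 6, 1, 4, 2, 0 — all 7 distinct ✓
  L1 = 3: L2 entries (in reading order) 2, 5, 1, 4, 3, 0, 6 — all 7 distinct ✓
  L1 = 4: L2 entries (in reading order) 0, 2, 4, 3, 5, 6, 1 — all 7 distinct ✓
  L1 = 5: L2 entries (in reading order) 6, 0, 3, 5, 2, 1, 4 — all 7 distinct ✓
  L1 = 6: L2 entries (in reading order) 4, 1, 2, 0, 6, 3, 5 — all 7 distinct ✓
Every symbol of L1 meets every symbol of L2 exactly once, so all 49 pairs are distinct (49 of 49).
Conclusion: YES.

YES


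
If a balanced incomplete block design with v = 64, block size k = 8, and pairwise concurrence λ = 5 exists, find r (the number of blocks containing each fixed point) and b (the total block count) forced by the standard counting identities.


Any 2-(v, k, λ) BIBD satisfies two necessary conditions:
  (i)  Each point sits in r blocks, and counting incidences through any fixed point gives r(k − 1) = λ(v − 1), so r = λ(v − 1)/(k − 1).
  (ii) Total incidences bk = vr, so b = vr/k.
Step 1: r = λ(v − 1)/(k − 1) = 5·(64 − 1)/(8 − 1) = 5·63/7 = 315/7 = 45.
Step 2: b = vr/k = 64·45/8 = 2880/8 = 360.
Check integrality: r = 45 ∈ Z ✓, b = 360 ∈ Z ✓.
(These identities are necessary conditions: they determine r and b for any design with these parameters, but do not by themselves prove that one exists.)

r = 45, b = 360.


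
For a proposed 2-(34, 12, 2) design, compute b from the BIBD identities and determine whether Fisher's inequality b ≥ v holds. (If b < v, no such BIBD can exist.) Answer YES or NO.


b = λv(v − 1)/(k(k − 1)) = 2·34·33/(12·11) = 2244/132 = 17.
Compare with v = 34: b < v, so Fisher's inequality fails.

NO


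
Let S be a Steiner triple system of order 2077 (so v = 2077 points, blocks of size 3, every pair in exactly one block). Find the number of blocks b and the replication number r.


An STS(v) is a 2-(v, 3, 1) BIBD: block size k = 3, λ = 1.
Replication: r(k − 1) = λ(v − 1) ⇒ r·2 = 2077 − 1 = 2076 ⇒ r = 1038.
Block count: bk = vr ⇒ b·3 = 2077·1038 = 2155926 ⇒ b = 718642.

r = 1038, b = 718642.


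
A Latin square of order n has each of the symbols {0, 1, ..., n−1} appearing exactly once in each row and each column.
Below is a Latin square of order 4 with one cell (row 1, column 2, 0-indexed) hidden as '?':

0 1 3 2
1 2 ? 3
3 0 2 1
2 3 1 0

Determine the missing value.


Row 1 contains symbols [1, 2, 3] — missing [0].
Column 2 contains symbols [1, 2, 3] — missing [0].
The missing symbol must appear in both missing sets; intersection = [0].
Therefore the hidden value is 0.

Missing value = 0.


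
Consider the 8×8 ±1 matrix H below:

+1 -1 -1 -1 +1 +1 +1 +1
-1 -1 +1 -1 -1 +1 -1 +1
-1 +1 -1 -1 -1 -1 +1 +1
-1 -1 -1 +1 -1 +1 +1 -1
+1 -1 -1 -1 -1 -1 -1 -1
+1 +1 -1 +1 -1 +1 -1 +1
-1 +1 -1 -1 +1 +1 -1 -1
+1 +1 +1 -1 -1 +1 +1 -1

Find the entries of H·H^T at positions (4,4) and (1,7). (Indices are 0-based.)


Row 1 of H: [-1, -1, 1, -1, -1, 1, -1, 1].
Row 4 of H: [1, -1, -1, -1, -1, -1, -1, -1].
Row 7 of H: [1, 1, 1, -1, -1, 1, 1, -1].
(H·H^T)[4][4] = Σ_j H[4][j]·H[4][j] = (1)² + (-1)² + (-1)² + (-1)² + (-1)² + (-1)² + (-1)² + (-1)² = 1 + 1 + 1 + 1 + 1 + 1 + 1 + 1 = 8.
(H·H^T)[1][7] = Σ_j H[1][j]·H[7][j] = (-1)·(1) + (-1)·(1) + (1)·(1) + (-1)·(-1) + (-1)·(-1) + (1)·(1) + (-1)·(1) + (1)·(-1) = -1 + -1 + 1 + 1 + 1 + 1 + -1 + -1 = 0.
So rows 1 and 7 are orthogonal; the diagonal entry equals n = 8.

(4,4) entry = 8; (1,7) entry = 0.


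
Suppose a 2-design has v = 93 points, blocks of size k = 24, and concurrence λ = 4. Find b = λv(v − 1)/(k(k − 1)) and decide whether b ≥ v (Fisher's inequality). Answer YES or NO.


r = λ(v − 1)/(k − 1) = 4·92/23 = 16.
b = vr/k = 93·16/24 = 62.
Fisher's inequality: b ≥ v ⇔ 62 ≥ 93? NO.

NO


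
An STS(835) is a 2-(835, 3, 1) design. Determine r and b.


An STS(v) is a 2-(v, 3, 1) BIBD: block size k = 3, λ = 1.
Replication: r(k − 1) = λ(v − 1) ⇒ r·2 = 835 − 1 = 834 ⇒ r = 417.
Block count: b = v(v − 1)/6 = 835·834/6 = 696390/6 = 116065.
(Check via bk = vr: 116065·3 = 348195 = 835·417 = 348195 ✓.)

r = 417, b = 116065.


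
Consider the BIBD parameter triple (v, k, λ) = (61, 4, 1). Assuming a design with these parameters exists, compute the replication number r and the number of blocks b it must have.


Any 2-(v, k, λ) BIBD satisfies two necessary conditions:
  (i)  Each point sits in r blocks, and counting incidences through any fixed point gives r(k − 1) = λ(v − 1), so r = λ(v − 1)/(k − 1).
  (ii) Total incidences bk = vr, so b = vr/k.
Step 1: r = λ(v − 1)/(k − 1) = 1·(61 − 1)/(4 − 1) = 1·60/3 = 60/3 = 20.
Step 2: b = vr/k = 61·20/4 = 1220/4 = 305.
Check integrality: r = 20 ∈ Z ✓, b = 305 ∈ Z ✓.
(These identities are necessary conditions: they determine r and b for any design with these parameters, but do not by themselves prove that one exists.)

r = 20, b = 305.


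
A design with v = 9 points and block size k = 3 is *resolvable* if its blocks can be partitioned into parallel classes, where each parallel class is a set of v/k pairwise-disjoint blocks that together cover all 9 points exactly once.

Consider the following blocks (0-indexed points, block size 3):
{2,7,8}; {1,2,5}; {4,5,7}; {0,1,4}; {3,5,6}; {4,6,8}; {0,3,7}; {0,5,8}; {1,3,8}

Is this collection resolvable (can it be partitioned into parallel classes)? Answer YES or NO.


v = 9, block size k = 3, number of blocks = 9.
For resolvability, blocks must partition into parallel classes of size v/k = 3.
Total blocks must therefore be a multiple of 3: 9 = 3·3 + 0 ⇒ divisible ✓.
Consider block {4,5,7}. The only other block(s) in the collection disjoint from it are {1,3,8} — just 1 block(s). Any parallel class containing {4,5,7} would need 2 other blocks each disjoint from it, so no parallel class of size 3 can contain {4,5,7}.
Since every block must belong to some parallel class in a resolution, the collection cannot be partitioned into parallel classes.
Resolvable? NO.

NO


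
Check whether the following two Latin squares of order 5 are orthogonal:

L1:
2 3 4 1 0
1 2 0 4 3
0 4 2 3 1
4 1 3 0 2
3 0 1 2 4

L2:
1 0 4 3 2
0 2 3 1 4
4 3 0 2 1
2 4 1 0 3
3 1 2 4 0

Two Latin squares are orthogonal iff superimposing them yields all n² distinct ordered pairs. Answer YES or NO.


Form the n² = 25 superimposed pairs (L1[i][j], L2[i][j]), row by row (rows and columns indexed from 0):
row 0: (2,1) (3,0) (4,4) (1,3) (0,2)
row 1: (1,0) (2,2) (0,3) (4,1) (3,4)
row 2: (0,4) (4,3) (2,0) (3,2) (1,1)
row 3: (4,2) (1,4) (3,1) (0,0) (2,3)
row 4: (3,3) (0,1) (1,2) (2,4) (4,0)
Orthogonality requires all 25 pairs distinct.
Check by first coordinate: for each symbol s of L1, list the L2 entries in the n cells where L1 = s; they must all differ.
  L1 = 0: L2 entries (in reading order) 2, 3, 4, 0, 1 — all 5 distinct ✓
  L1 = 1: L2 entries (in reading order) 3, 0, 1, 4, 2 — all 5 distinct ✓
  L1 = 2: L2 entries (in reading order) 1, 2, 0, 3, 4 — all 5 distinct ✓
  L1 = 3: L2 entries (in reading order) 0, 4, 2, 1, 3 — all 5 distinct ✓
  L1 = 4: L2 entries (in reading order) 4, 1, 3, 2, 0 — all 5 distinct ✓
Every symbol of L1 meets every symbol of L2 exactly once, so all 25 pairs are distinct (25 of 25).
Conclusion: YES.

YES


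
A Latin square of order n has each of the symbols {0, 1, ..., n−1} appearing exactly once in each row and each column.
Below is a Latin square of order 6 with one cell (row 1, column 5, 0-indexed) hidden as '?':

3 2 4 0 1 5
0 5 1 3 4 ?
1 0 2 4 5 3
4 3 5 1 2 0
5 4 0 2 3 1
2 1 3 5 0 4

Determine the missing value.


Row 1 contains symbols [0, 1, 3, 4, 5] — missing [2].
Column 5 contains symbols [0, 1, 3, 4, 5] — missing [2].
The missing symbol must appear in both missing sets; intersection = [2].
Therefore the hidden value is 2.

Missing value = 2.


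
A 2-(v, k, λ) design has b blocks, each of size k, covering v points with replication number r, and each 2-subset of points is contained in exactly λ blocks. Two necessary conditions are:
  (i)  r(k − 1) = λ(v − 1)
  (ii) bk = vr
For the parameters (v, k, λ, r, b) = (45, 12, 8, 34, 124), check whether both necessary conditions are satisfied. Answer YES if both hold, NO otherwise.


Condition (i): r(k − 1) = 34·11 = 374; λ(v − 1) = 8·44 = 352. Match? NO.
Condition (ii): bk = 124·12 = 1488; vr = 45·34 = 1530. Match? NO.
Both conditions hold? NO.

NO


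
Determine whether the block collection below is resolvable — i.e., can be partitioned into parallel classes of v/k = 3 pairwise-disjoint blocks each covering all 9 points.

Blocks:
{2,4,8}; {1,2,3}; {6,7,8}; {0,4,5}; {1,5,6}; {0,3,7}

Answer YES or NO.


v = 9, block size k = 3, number of blocks = 6.
For resolvability, blocks must partition into parallel classes of size v/k = 3.
Total blocks must therefore be a multiple of 3: 6 = 3·2 + 0 ⇒ divisible ✓.
Greedy packing gives 2 candidate class(es). Each should be a full parallel class (size 3, covers all 9 points).
  Class 1 (3 blocks): {2,4,8}; {1,5,6}; {0,3,7}. Points covered: [0, 1, 2, 3, 4, 5, 6, 7, 8].
  Class 2 (3 blocks): {1,2,3}; {6,7,8}; {0,4,5}. Points covered: [0, 1, 2, 3, 4, 5, 6, 7, 8].
All classes full (size 3)? YES. All classes cover every point? YES.
Resolvable? YES.

YES


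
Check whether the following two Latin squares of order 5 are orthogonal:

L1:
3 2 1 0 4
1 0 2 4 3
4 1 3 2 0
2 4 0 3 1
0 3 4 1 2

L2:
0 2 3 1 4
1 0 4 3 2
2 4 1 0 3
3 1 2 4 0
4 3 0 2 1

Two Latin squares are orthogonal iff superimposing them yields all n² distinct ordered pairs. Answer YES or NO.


Form the n² = 25 superimposed pairs (L1[i][j], L2[i][j]), row by row (rows and columns indexed from 0):
row 0: (3,0) (2,2) (1,3) (0,1) (4,4)
row 1: (1,1) (0,0) (2,4) (4,3) (3,2)
row 2: (4,2) (1,4) (3,1) (2,0) (0,3)
row 3: (2,3) (4,1) (0,2) (3,4) (1,0)
row 4: (0,4) (3,3) (4,0) (1,2) (2,1)
Orthogonality requires all 25 pairs distinct.
Check by first coordinate: for each symbol s of L1, list the L2 entries in the n cells where L1 = s; they must all differ.
  L1 = 0: L2 entries (in reading order) 1, 0, 3, 2, 4 — all 5 distinct ✓
  L1 = 1: L2 entries (in reading order) 3, 1, 4, 0, 2 — all 5 distinct ✓
  L1 = 2: L2 entries (in reading order) 2, 4, 0, 3, 1 — all 5 distinct ✓
  L1 = 3: L2 entries (in reading order) 0, 2, 1, 4, 3 — all 5 distinct ✓
  L1 = 4: L2 entries (in reading order) 4, 3, 2, 1, 0 — all 5 distinct ✓
Every symbol of L1 meets every symbol of L2 exactly once, so all 25 pairs are distinct (25 of 25).
Conclusion: YES.

YES


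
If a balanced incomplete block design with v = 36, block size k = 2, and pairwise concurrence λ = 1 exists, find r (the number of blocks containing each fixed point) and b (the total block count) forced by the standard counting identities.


Any 2-(v, k, λ) BIBD satisfies two necessary conditions:
  (i)  Each point sits in r blocks, and counting incidences through any fixed point gives r(k − 1) = λ(v − 1), so r = λ(v − 1)/(k − 1).
  (ii) Total incidences bk = vr, so b = vr/k.
Step 1: r = λ(v − 1)/(k − 1) = 1·(36 − 1)/(2 − 1) = 1·35/1 = 35/1 = 35.
Step 2: b = vr/k = 36·35/2 = 1260/2 = 630.
Check integrality: r = 35 ∈ Z ✓, b = 630 ∈ Z ✓.
(These identities are necessary conditions: they determine r and b for any design with these parameters, but do not by themselves prove that one exists.)

r = 35, b = 630.


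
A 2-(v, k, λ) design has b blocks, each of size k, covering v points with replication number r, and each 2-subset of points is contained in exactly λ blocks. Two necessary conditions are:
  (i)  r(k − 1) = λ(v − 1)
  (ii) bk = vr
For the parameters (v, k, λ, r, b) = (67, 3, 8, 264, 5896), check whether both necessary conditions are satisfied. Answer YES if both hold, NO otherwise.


Condition (i): r(k − 1) = 264·2 = 528; λ(v − 1) = 8·66 = 528. Match? YES.
Condition (ii): bk = 5896·3 = 17688; vr = 67·264 = 17688. Match? YES.
Both conditions hold? YES.

YES


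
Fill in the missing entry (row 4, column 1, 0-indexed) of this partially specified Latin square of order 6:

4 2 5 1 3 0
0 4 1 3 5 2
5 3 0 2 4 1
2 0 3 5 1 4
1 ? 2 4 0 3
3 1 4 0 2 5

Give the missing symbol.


Row 4 contains symbols [0, 1, 2, 3, 4] — missing [5].
Column 1 contains symbols [0, 1, 2, 3, 4] — missing [5].
The missing symbol must appear in both missing sets; intersection = [5].
Therefore the hidden value is 5.

Missing value = 5.


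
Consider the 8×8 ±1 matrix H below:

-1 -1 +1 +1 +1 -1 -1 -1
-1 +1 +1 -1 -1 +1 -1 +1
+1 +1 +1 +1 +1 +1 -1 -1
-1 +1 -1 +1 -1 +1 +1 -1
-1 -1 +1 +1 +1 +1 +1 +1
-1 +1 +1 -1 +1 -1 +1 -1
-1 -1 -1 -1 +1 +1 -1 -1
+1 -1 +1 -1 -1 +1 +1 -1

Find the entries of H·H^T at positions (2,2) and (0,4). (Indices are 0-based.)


Row 0 of H: [-1, -1, 1, 1, 1, -1, -1, -1].
Row 2 of H: [1, 1, 1, 1, 1, 1, -1, -1].
Row 4 of H: [-1, -1, 1, 1, 1, 1, 1, 1].
(H·H^T)[2][2] = Σ_j H[2][j]·H[2][j] = (1)² + (1)² + (1)² + (1)² + (1)² + (1)² + (-1)² + (-1)² = 1 + 1 + 1 + 1 + 1 + 1 + 1 + 1 = 8.
(H·H^T)[0][4] = Σ_j H[0][j]·H[4][j] = (-1)·(-1) + (-1)·(-1) + (1)·(1) + (1)·(1) + (1)·(1) + (-1)·(1) + (-1)·(1) + (-1)·(1) = 1 + 1 + 1 + 1 + 1 + -1 + -1 + -1 = 2.
Rows 0 and 4 are not orthogonal (dot product = 2 ≠ 0), so H is not a Hadamard matrix.

(2,2) entry = 8; (0,4) entry = 2.


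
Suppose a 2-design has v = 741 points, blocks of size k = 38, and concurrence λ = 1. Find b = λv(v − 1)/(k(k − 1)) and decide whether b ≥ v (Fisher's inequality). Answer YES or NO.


b = λv(v − 1)/(k(k − 1)) = 1·741·740/(38·37) = 548340/1406 = 390.
Compare with v = 741: b < v, so Fisher's inequality fails.

NO


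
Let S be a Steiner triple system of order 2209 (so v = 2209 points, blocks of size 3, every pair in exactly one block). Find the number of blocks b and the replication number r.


An STS(v) is a 2-(v, 3, 1) BIBD: block size k = 3, λ = 1.
Replication: r(k − 1) = λ(v − 1) ⇒ r·2 = 2209 − 1 = 2208 ⇒ r = 1104.
Block count: b = v(v − 1)/6 = 2209·2208/6 = 4877472/6 = 812912.

r = 1104, b = 812912.


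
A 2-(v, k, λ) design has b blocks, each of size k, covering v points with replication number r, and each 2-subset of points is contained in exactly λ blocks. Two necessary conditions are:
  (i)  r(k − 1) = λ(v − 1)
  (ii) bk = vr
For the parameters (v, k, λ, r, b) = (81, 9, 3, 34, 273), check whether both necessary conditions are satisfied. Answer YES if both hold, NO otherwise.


Condition (i): r(k − 1) = 34·8 = 272; λ(v − 1) = 3·80 = 240. Match? NO.
Condition (ii): bk = 273·9 = 2457; vr = 81·34 = 2754. Match? NO.
Both conditions hold? NO.

NO


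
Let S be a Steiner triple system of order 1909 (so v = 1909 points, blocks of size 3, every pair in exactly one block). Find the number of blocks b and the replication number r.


An STS(v) is a 2-(v, 3, 1) BIBD: block size k = 3, λ = 1.
Replication: r(k − 1) = λ(v − 1) ⇒ r·2 = 1909 − 1 = 1908 ⇒ r = 954.
Block count: b = v(v − 1)/6 = 1909·1908/6 = 3642372/6 = 607062.
(Check via bk = vr: 607062·3 = 1821186 = 1909·954 = 1821186 ✓.)

r = 954, b = 607062.


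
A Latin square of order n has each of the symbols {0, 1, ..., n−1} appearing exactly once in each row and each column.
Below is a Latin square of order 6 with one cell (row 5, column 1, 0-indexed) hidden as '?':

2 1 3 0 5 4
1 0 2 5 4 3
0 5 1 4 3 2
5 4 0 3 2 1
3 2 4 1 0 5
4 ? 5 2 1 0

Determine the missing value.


Row 5 contains symbols [0, 1, 2, 4, 5] — missing [3].
Column 1 contains symbols [0, 1, 2, 4, 5] — missing [3].
The missing symbol must appear in both missing sets; intersection = [3].
Therefore the hidden value is 3.

Missing value = 3.


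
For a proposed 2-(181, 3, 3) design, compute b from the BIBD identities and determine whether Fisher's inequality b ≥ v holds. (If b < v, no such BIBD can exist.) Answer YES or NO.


r = λ(v − 1)/(k − 1) = 3·180/2 = 270.
b = vr/k = 181·270/3 = 16290.
Fisher's inequality: b ≥ v ⇔ 16290 ≥ 181? YES.

YES


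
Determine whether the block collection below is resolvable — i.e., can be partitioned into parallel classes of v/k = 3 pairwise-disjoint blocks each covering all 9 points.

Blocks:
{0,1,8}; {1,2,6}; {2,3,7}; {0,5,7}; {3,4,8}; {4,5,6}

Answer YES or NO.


v = 9, block size k = 3, number of blocks = 6.
For resolvability, blocks must partition into parallel classes of size v/k = 3.
Total blocks must therefore be a multiple of 3: 6 = 3·2 + 0 ⇒ divisible ✓.
Greedy packing gives 2 candidate class(es). Each should be a full parallel class (size 3, covers all 9 points).
  Class 1 (3 blocks): {0,1,8}; {2,3,7}; {4,5,6}. Points covered: [0, 1, 2, 3, 4, 5, 6, 7, 8].
  Class 2 (3 blocks): {1,2,6}; {0,5,7}; {3,4,8}. Points covered: [0, 1, 2, 3, 4, 5, 6, 7, 8].
All classes full (size 3)? YES. All classes cover every point? YES.
Resolvable? YES.

YES


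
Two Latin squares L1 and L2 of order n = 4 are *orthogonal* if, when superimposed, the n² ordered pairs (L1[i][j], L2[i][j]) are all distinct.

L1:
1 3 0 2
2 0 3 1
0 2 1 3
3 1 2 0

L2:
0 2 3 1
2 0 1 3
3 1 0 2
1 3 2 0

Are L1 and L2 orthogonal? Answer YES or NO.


Form the n² = 16 superimposed pairs (L1[i][j], L2[i][j]), row by row (rows and columns indexed from 0):
row 0: (1,0) (3,2) (0,3) (2,1)
row 1: (2,2) (0,0) (3,1) (1,3)
row 2: (0,3) (2,1) (1,0) (3,2)
row 3: (3,1) (1,3) (2,2) (0,0)
Orthogonality requires all 16 pairs distinct.
But the pair (0,3) repeats: cell (0,2) has L1 = 0, L2 = 3, and cell (2,0) has L1 = 0, L2 = 3.
A repeated pair means some other pair never occurs (only 8 distinct pairs out of 16), so the squares are not orthogonal.
Conclusion: NO.

NO


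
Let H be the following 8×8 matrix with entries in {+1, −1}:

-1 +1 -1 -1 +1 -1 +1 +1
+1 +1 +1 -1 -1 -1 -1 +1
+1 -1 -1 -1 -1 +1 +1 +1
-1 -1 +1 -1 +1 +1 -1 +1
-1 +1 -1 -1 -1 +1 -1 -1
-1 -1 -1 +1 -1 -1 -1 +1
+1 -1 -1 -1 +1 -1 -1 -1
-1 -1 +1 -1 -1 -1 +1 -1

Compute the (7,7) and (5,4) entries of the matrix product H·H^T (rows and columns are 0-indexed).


Row 4 of H: [-1, 1, -1, -1, -1, 1, -1, -1].
Row 5 of H: [-1, -1, -1, 1, -1, -1, -1, 1].
Row 7 of H: [-1, -1, 1, -1, -1, -1, 1, -1].
(H·H^T)[7][7] = Σ_j H[7][j]·H[7][j] = (-1)² + (-1)² + (1)² + (-1)² + (-1)² + (-1)² + (1)² + (-1)² = 1 + 1 + 1 + 1 + 1 + 1 + 1 + 1 = 8.
(H·H^T)[5][4] = Σ_j H[5][j]·H[4][j] = (-1)·(-1) + (-1)·(1) + (-1)·(-1) + (1)·(-1) + (-1)·(-1) + (-1)·(1) + (-1)·(-1) + (1)·(-1) = 1 + -1 + 1 + -1 + 1 + -1 + 1 + -1 = 0.
So rows 5 and 4 are orthogonal; the diagonal entry equals n = 8.

(7,7) entry = 8; (5,4) entry = 0.


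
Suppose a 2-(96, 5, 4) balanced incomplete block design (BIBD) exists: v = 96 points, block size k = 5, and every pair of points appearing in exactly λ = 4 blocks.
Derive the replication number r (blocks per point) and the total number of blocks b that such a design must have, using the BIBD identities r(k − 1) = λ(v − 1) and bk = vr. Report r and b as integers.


Any 2-(v, k, λ) BIBD satisfies two necessary conditions:
  (i)  Each point sits in r blocks, and counting incidences through any fixed point gives r(k − 1) = λ(v − 1), so r = λ(v − 1)/(k − 1).
  (ii) Total incidences bk = vr, so b = vr/k.
Step 1: r = λ(v − 1)/(k − 1) = 4·(96 − 1)/(5 − 1) = 4·95/4 = 380/4 = 95.
Step 2: b = vr/k = 96·95/5 = 9120/5 = 1824.
Check integrality: r = 95 ∈ Z ✓, b = 1824 ∈ Z ✓.
(These identities are necessary conditions: they determine r and b for any design with these parameters, but do not by themselves prove that one exists.)

r = 95, b = 1824.


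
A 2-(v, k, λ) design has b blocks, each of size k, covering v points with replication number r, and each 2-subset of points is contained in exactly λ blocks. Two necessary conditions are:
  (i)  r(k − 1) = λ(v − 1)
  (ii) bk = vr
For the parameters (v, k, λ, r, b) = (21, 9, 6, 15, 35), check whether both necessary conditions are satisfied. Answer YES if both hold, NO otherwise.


Condition (i): r(k − 1) = 15·8 = 120; λ(v − 1) = 6·20 = 120. Match? YES.
Condition (ii): bk = 35·9 = 315; vr = 21·15 = 315. Match? YES.
Both conditions hold? YES.

YES


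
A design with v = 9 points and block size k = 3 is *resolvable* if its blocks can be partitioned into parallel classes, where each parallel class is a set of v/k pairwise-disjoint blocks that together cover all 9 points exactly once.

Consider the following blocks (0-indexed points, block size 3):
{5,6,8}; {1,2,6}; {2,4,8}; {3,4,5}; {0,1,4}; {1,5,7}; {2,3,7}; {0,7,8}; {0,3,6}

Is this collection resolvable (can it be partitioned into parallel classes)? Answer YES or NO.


v = 9, block size k = 3, number of blocks = 9.
For resolvability, blocks must partition into parallel classes of size v/k = 3.
Total blocks must therefore be a multiple of 3: 9 = 3·3 + 0 ⇒ divisible ✓.
Greedy packing gives 3 candidate class(es). Each should be a full parallel class (size 3, covers all 9 points).
  Class 1 (3 blocks): {5,6,8}; {0,1,4}; {2,3,7}. Points covered: [0, 1, 2, 3, 4, 5, 6, 7, 8].
  Class 2 (3 blocks): {1,2,6}; {3,4,5}; {0,7,8}. Points covered: [0, 1, 2, 3, 4, 5, 6, 7, 8].
  Class 3 (3 blocks): {2,4,8}; {1,5,7}; {0,3,6}. Points covered: [0, 1, 2, 3, 4, 5, 6, 7, 8].
All classes full (size 3)? YES. All classes cover every point? YES.
Resolvable? YES.

YES


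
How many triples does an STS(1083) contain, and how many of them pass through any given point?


An STS(v) is a 2-(v, 3, 1) BIBD: block size k = 3, λ = 1.
Replication: r(k − 1) = λ(v − 1) ⇒ r·2 = 1083 − 1 = 1082 ⇒ r = 541.
Block count: b = v(v − 1)/6 = 1083·1082/6 = 1171806/6 = 195301.

r = 541, b = 195301.


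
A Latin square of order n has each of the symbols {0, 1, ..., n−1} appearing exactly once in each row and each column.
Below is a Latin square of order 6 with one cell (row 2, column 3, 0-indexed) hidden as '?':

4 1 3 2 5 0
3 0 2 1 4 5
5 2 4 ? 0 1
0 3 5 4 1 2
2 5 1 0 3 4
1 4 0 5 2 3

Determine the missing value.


Row 2 contains symbols [0, 1, 2, 4, 5] — missing [3].
Column 3 contains symbols [0, 1, 2, 4, 5] — missing [3].
The missing symbol must appear in both missing sets; intersection = [3].
Therefore the hidden value is 3.

Missing value = 3.


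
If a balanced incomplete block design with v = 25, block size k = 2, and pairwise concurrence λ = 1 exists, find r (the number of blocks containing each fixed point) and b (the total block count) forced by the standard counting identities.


Any 2-(v, k, λ) BIBD satisfies two necessary conditions:
  (i)  Each point sits in r blocks, and counting incidences through any fixed point gives r(k − 1) = λ(v − 1), so r = λ(v − 1)/(k − 1).
  (ii) Total incidences bk = vr, so b = vr/k.
Step 1: r = λ(v − 1)/(k − 1) = 1·(25 − 1)/(2 − 1) = 1·24/1 = 24/1 = 24.
Step 2: b = vr/k = 25·24/2 = 600/2 = 300.
Check integrality: r = 24 ∈ Z ✓, b = 300 ∈ Z ✓.
(These identities are necessary conditions: they determine r and b for any design with these parameters, but do not by themselves prove that one exists.)

r = 24, b = 300.


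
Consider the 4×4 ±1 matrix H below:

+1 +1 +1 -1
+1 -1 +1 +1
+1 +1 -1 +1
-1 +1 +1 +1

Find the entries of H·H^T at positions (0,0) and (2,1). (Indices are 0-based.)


Row 0 of H: [1, 1, 1, -1].
Row 1 of H: [1, -1, 1, 1].
Row 2 of H: [1, 1, -1, 1].
(H·H^T)[0][0] = Σ_j H[0][j]·H[0][j] = (1)² + (1)² + (1)² + (-1)² = 1 + 1 + 1 + 1 = 4.
(H·H^T)[2][1] = Σ_j H[2][j]·H[1][j] = (1)·(1) + (1)·(-1) + (-1)·(1) + (1)·(1) = 1 + -1 + -1 + 1 = 0.
So rows 2 and 1 are orthogonal; the diagonal entry equals n = 4.

(0,0) entry = 4; (2,1) entry = 0.


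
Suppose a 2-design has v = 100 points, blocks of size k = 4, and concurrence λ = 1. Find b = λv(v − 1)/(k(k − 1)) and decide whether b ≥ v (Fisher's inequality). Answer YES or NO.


r = λ(v − 1)/(k − 1) = 1·99/3 = 33.
b = vr/k = 100·33/4 = 825.
Fisher's inequality: b ≥ v ⇔ 825 ≥ 100? YES.

YES


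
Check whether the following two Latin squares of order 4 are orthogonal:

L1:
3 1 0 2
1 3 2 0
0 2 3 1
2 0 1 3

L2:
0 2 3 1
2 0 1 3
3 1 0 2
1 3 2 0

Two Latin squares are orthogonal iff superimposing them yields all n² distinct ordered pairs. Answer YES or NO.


Form the n² = 16 superimposed pairs (L1[i][j], L2[i][j]), row by row (rows and columns indexed from 0):
row 0: (3,0) (1,2) (0,3) (2,1)
row 1: (1,2) (3,0) (2,1) (0,3)
row 2: (0,3) (2,1) (3,0) (1,2)
row 3: (2,1) (0,3) (1,2) (3,0)
Orthogonality requires all 16 pairs distinct.
But the pair (1,2) repeats: cell (0,1) has L1 = 1, L2 = 2, and cell (1,0) has L1 = 1, L2 = 2.
A repeated pair means some other pair never occurs (only 4 distinct pairs out of 16), so the squares are not orthogonal.
Conclusion: NO.

NO


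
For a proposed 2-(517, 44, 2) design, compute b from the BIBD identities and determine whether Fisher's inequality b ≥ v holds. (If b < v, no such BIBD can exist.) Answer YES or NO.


r = λ(v − 1)/(k − 1) = 2·516/43 = 24.
b = vr/k = 517·24/44 = 282.
Fisher's inequality: b ≥ v ⇔ 282 ≥ 517? NO.

NO


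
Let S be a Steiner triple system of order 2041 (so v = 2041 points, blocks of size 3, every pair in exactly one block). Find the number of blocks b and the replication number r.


An STS(v) is a 2-(v, 3, 1) BIBD: block size k = 3, λ = 1.
Replication: r(k − 1) = λ(v − 1) ⇒ r·2 = 2041 − 1 = 2040 ⇒ r = 1020.
Block count: b = v(v − 1)/6 = 2041·2040/6 = 4163640/6 = 693940.

r = 1020, b = 693940.


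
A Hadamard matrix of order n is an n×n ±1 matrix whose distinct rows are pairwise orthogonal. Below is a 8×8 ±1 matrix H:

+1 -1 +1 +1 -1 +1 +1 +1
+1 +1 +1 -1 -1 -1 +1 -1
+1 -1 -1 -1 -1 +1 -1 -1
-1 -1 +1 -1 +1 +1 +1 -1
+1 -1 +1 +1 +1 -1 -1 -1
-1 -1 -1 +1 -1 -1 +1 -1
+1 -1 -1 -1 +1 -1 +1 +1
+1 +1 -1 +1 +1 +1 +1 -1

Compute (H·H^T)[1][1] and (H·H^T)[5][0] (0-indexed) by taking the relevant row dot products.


Row 0 of H: [1, -1, 1, 1, -1, 1, 1, 1].
Row 1 of H: [1, 1, 1, -1, -1, -1, 1, -1].
Row 5 of H: [-1, -1, -1, 1, -1, -1, 1, -1].
(H·H^T)[1][1] = Σ_j H[1][j]·H[1][j] = (1)² + (1)² + (1)² + (-1)² + (-1)² + (-1)² + (1)² + (-1)² = 1 + 1 + 1 + 1 + 1 + 1 + 1 + 1 = 8.
(H·H^T)[5][0] = Σ_j H[5][j]·H[0][j] = (-1)·(1) + (-1)·(-1) + (-1)·(1) + (1)·(1) + (-1)·(-1) + (-1)·(1) + (1)·(1) + (-1)·(1) = -1 + 1 + -1 + 1 + 1 + -1 + 1 + -1 = 0.
So rows 5 and 0 are orthogonal; the diagonal entry equals n = 8.

(1,1) entry = 8; (5,0) entry = 0.


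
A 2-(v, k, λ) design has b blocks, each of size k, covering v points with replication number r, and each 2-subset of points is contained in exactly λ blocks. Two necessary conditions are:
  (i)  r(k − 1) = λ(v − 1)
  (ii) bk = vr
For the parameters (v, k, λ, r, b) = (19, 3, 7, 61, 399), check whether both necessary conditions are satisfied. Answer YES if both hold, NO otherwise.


Condition (i): r(k − 1) = 61·2 = 122; λ(v − 1) = 7·18 = 126. Match? NO.
Condition (ii): bk = 399·3 = 1197; vr = 19·61 = 1159. Match? NO.
Both conditions hold? NO.

NO


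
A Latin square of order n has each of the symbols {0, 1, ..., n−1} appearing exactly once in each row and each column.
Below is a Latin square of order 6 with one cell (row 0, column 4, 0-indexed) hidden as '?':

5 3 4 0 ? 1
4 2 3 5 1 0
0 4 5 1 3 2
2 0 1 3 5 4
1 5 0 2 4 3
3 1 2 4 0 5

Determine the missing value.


Row 0 contains symbols [0, 1, 3, 4, 5] — missing [2].
Column 4 contains symbols [0, 1, 3, 4, 5] — missing [2].
The missing symbol must appear in both missing sets; intersection = [2].
Therefore the hidden value is 2.

Missing value = 2.


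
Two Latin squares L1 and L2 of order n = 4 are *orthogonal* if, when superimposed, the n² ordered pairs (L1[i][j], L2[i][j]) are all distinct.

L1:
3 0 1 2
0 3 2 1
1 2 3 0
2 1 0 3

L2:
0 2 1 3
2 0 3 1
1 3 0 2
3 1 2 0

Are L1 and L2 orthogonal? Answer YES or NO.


Form the n² = 16 superimposed pairs (L1[i][j], L2[i][j]), row by row (rows and columns indexed from 0):
row 0: (3,0) (0,2) (1,1) (2,3)
row 1: (0,2) (3,0) (2,3) (1,1)
row 2: (1,1) (2,3) (3,0) (0,2)
row 3: (2,3) (1,1) (0,2) (3,0)
Orthogonality requires all 16 pairs distinct.
But the pair (0,2) repeats: cell (0,1) has L1 = 0, L2 = 2, and cell (1,0) has L1 = 0, L2 = 2.
A repeated pair means some other pair never occurs (only 4 distinct pairs out of 16), so the squares are not orthogonal.
Conclusion: NO.

NO


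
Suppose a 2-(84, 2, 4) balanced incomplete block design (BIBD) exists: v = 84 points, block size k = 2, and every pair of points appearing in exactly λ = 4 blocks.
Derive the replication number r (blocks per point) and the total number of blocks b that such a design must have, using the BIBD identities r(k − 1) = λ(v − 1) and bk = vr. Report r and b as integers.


Any 2-(v, k, λ) BIBD satisfies two necessary conditions:
  (i)  Each point sits in r blocks, and counting incidences through any fixed point gives r(k − 1) = λ(v − 1), so r = λ(v − 1)/(k − 1).
  (ii) Total incidences bk = vr, so b = vr/k.
Step 1: r = λ(v − 1)/(k − 1) = 4·(84 − 1)/(2 − 1) = 4·83/1 = 332/1 = 332.
Step 2: b = vr/k = 84·332/2 = 27888/2 = 13944.
Check integrality: r = 332 ∈ Z ✓, b = 13944 ∈ Z ✓.
(These identities are necessary conditions: they determine r and b for any design with these parameters, but do not by themselves prove that one exists.)

r = 332, b = 13944.


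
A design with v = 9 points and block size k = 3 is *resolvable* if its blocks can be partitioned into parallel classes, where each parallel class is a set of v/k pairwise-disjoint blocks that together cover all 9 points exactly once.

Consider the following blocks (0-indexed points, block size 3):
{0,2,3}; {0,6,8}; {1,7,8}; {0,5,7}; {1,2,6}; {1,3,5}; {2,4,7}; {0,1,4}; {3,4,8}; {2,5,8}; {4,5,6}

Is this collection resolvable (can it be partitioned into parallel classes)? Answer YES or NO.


v = 9, block size k = 3, number of blocks = 11.
For resolvability, blocks must partition into parallel classes of size v/k = 3.
Total blocks must therefore be a multiple of 3: 11 = 3·3 + 2 ⇒ not divisible ✗.
Resolvable? NO.

NO


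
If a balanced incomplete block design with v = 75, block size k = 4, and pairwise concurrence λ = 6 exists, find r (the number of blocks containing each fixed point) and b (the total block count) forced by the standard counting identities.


Any 2-(v, k, λ) BIBD satisfies two necessary conditions:
  (i)  Each point sits in r blocks, and counting incidences through any fixed point gives r(k − 1) = λ(v − 1), so r = λ(v − 1)/(k − 1).
  (ii) Total incidences bk = vr, so b = vr/k.
Step 1: r = λ(v − 1)/(k − 1) = 6·(75 − 1)/(4 − 1) = 6·74/3 = 444/3 = 148.
Step 2: b = vr/k = 75·148/4 = 11100/4 = 2775.
Check integrality: r = 148 ∈ Z ✓, b = 2775 ∈ Z ✓.
(These identities are necessary conditions: they determine r and b for any design with these parameters, but do not by themselves prove that one exists.)

r = 148, b = 2775.


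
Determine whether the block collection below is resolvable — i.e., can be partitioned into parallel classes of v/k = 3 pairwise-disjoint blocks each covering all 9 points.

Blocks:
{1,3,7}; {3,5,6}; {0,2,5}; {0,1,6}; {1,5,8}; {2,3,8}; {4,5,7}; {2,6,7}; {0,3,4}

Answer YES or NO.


v = 9, block size k = 3, number of blocks = 9.
For resolvability, blocks must partition into parallel classes of size v/k = 3.
Total blocks must therefore be a multiple of 3: 9 = 3·3 + 0 ⇒ divisible ✓.
Consider block {1,3,7}. The only other block(s) in the collection disjoint from it are {0,2,5} — just 1 block(s). Any parallel class containing {1,3,7} would need 2 other blocks each disjoint from it, so no parallel class of size 3 can contain {1,3,7}.
Since every block must belong to some parallel class in a resolution, the collection cannot be partitioned into parallel classes.
Resolvable? NO.

NO


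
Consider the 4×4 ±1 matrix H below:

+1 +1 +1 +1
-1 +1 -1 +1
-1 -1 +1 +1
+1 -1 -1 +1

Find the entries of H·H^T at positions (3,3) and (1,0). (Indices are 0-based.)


Row 0 of H: [1, 1, 1, 1].
Row 1 of H: [-1, 1, -1, 1].
Row 3 of H: [1, -1, -1, 1].
(H·H^T)[3][3] = Σ_j H[3][j]·H[3][j] = (1)² + (-1)² + (-1)² + (1)² = 1 + 1 + 1 + 1 = 4.
(H·H^T)[1][0] = Σ_j H[1][j]·H[0][j] = (-1)·(1) + (1)·(1) + (-1)·(1) + (1)·(1) = -1 + 1 + -1 + 1 = 0.
So rows 1 and 0 are orthogonal; the diagonal entry equals n = 4.

(3,3) entry = 4; (1,0) entry = 0.


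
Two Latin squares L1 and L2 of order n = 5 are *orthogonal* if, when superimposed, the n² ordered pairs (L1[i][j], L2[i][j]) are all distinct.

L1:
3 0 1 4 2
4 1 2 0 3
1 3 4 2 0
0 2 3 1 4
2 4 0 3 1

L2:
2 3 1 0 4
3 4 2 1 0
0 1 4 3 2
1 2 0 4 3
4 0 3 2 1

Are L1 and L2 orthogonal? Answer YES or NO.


Form the n² = 25 superimposed pairs (L1[i][j], L2[i][j]), row by row (rows and columns indexed from 0):
row 0: (3,2) (0,3) (1,1) (4,0) (2,4)
row 1: (4,3) (1,4) (2,2) (0,1) (3,0)
row 2: (1,0) (3,1) (4,4) (2,3) (0,2)
row 3: (0,1) (2,2) (3,0) (1,4) (4,3)
row 4: (2,4) (4,0) (0,3) (3,2) (1,1)
Orthogonality requires all 25 pairs distinct.
But the pair (0,1) repeats: cell (1,3) has L1 = 0, L2 = 1, and cell (3,0) has L1 = 0, L2 = 1.
A repeated pair means some other pair never occurs (only 15 distinct pairs out of 25), so the squares are not orthogonal.
Conclusion: NO.

NO


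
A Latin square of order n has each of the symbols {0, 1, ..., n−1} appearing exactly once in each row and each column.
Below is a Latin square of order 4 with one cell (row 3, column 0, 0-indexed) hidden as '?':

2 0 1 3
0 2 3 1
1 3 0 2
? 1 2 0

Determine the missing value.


Row 3 contains symbols [0, 1, 2] — missing [3].
Column 0 contains symbols [0, 1, 2] — missing [3].
The missing symbol must appear in both missing sets; intersection = [3].
Therefore the hidden value is 3.

Missing value = 3.


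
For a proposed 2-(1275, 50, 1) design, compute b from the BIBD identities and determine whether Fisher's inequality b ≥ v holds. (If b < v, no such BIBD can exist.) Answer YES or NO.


r = λ(v − 1)/(k − 1) = 1·1274/49 = 26.
b = vr/k = 1275·26/50 = 663.
Fisher's inequality: b ≥ v ⇔ 663 ≥ 1275? NO.

NO


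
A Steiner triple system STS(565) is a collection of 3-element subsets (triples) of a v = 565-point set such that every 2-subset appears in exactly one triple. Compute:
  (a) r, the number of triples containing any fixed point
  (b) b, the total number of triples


An STS(v) is a 2-(v, 3, 1) BIBD: block size k = 3, λ = 1.
Replication: r(k − 1) = λ(v − 1) ⇒ r·2 = 565 − 1 = 564 ⇒ r = 282.
Block count: bk = vr ⇒ b·3 = 565·282 = 159330 ⇒ b = 53110.
(Check via b = v(v − 1)/6 = 565·564/6 = 318660/6 = 53110.)

r = 282, b = 53110.


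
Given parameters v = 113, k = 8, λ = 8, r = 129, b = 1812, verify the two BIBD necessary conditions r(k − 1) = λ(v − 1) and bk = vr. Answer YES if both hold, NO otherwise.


Condition (i): r(k − 1) = 129·7 = 903; λ(v − 1) = 8·112 = 896. Match? NO.
Condition (ii): bk = 1812·8 = 14496; vr = 113·129 = 14577. Match? NO.
Both conditions hold? NO.

NO
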